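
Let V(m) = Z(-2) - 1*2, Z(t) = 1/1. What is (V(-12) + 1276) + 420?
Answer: 1695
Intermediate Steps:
Z(t) = 1
V(m) = -1 (V(m) = 1 - 1*2 = 1 - 2 = -1)
(V(-12) + 1276) + 420 = (-1 + 1276) + 420 = 1275 + 420 = 1695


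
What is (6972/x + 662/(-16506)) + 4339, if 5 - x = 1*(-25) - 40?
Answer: 183157174/41265 ≈ 4438.6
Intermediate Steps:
x = 70 (x = 5 - (1*(-25) - 40) = 5 - (-25 - 40) = 5 - 1*(-65) = 5 + 65 = 70)
(6972/x + 662/(-16506)) + 4339 = (6972/70 + 662/(-16506)) + 4339 = (6972*(1/70) + 662*(-1/16506)) + 4339 = (498/5 - 331/8253) + 4339 = 4108339/41265 + 4339 = 183157174/41265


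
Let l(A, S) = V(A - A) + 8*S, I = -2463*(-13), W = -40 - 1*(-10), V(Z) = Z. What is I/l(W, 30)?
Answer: 10673/80 ≈ 133.41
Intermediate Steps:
W = -30 (W = -40 + 10 = -30)
I = 32019
l(A, S) = 8*S (l(A, S) = (A - A) + 8*S = 0 + 8*S = 8*S)
I/l(W, 30) = 32019/((8*30)) = 32019/240 = 32019*(1/240) = 10673/80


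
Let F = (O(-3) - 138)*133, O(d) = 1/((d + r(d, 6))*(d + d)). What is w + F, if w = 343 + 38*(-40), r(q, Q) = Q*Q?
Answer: -3867271/198 ≈ -19532.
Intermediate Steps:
r(q, Q) = Q**2
O(d) = 1/(2*d*(36 + d)) (O(d) = 1/((d + 6**2)*(d + d)) = 1/((d + 36)*(2*d)) = 1/((36 + d)*(2*d)) = 1/(2*d*(36 + d)))
F = -3634225/198 (F = ((1/2)/(-3*(36 - 3)) - 138)*133 = ((1/2)*(-1/3)/33 - 138)*133 = ((1/2)*(-1/3)*(1/33) - 138)*133 = (-1/198 - 138)*133 = -27325/198*133 = -3634225/198 ≈ -18355.)
w = -1177 (w = 343 - 1520 = -1177)
w + F = -1177 - 3634225/198 = -3867271/198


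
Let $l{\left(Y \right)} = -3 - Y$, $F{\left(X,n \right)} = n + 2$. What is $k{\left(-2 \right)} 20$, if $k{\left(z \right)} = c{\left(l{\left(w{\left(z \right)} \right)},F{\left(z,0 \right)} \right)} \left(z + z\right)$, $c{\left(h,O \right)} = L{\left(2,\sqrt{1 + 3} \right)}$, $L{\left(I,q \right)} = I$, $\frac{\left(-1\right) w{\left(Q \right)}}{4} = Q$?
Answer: $-160$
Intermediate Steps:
$w{\left(Q \right)} = - 4 Q$
$F{\left(X,n \right)} = 2 + n$
$c{\left(h,O \right)} = 2$
$k{\left(z \right)} = 4 z$ ($k{\left(z \right)} = 2 \left(z + z\right) = 2 \cdot 2 z = 4 z$)
$k{\left(-2 \right)} 20 = 4 \left(-2\right) 20 = \left(-8\right) 20 = -160$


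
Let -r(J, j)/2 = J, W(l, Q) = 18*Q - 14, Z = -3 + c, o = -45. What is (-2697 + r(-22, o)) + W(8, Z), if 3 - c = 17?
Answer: -2973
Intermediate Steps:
c = -14 (c = 3 - 1*17 = 3 - 17 = -14)
Z = -17 (Z = -3 - 14 = -17)
W(l, Q) = -14 + 18*Q
r(J, j) = -2*J
(-2697 + r(-22, o)) + W(8, Z) = (-2697 - 2*(-22)) + (-14 + 18*(-17)) = (-2697 + 44) + (-14 - 306) = -2653 - 320 = -2973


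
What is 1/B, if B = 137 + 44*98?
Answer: 1/4449 ≈ 0.00022477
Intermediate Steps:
B = 4449 (B = 137 + 4312 = 4449)
1/B = 1/4449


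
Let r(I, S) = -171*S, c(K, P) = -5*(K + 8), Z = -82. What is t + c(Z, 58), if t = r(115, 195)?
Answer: -32975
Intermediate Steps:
c(K, P) = -40 - 5*K (c(K, P) = -5*(8 + K) = -40 - 5*K)
t = -33345 (t = -171*195 = -33345)
t + c(Z, 58) = -33345 + (-40 - 5*(-82)) = -33345 + (-40 + 410) = -33345 + 370 = -32975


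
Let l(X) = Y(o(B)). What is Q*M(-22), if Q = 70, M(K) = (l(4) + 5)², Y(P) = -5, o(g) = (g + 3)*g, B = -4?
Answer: 0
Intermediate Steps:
o(g) = g*(3 + g) (o(g) = (3 + g)*g = g*(3 + g))
l(X) = -5
M(K) = 0 (M(K) = (-5 + 5)² = 0² = 0)
Q*M(-22) = 70*0 = 0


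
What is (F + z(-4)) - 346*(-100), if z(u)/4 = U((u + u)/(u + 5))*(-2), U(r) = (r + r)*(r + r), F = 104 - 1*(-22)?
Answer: 32678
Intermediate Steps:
F = 126 (F = 104 + 22 = 126)
U(r) = 4*r² (U(r) = (2*r)*(2*r) = 4*r²)
z(u) = -128*u²/(5 + u)² (z(u) = 4*((4*((u + u)/(u + 5))²)*(-2)) = 4*((4*((2*u)/(5 + u))²)*(-2)) = 4*((4*(2*u/(5 + u))²)*(-2)) = 4*((4*(4*u²/(5 + u)²))*(-2)) = 4*((16*u²/(5 + u)²)*(-2)) = 4*(-32*u²/(5 + u)²) = -128*u²/(5 + u)²)
(F + z(-4)) - 346*(-100) = (126 - 128*(-4)²/(5 - 4)²) - 346*(-100) = (126 - 128*16/1²) + 34600 = (126 - 128*16*1) + 34600 = (126 - 2048) + 34600 = -1922 + 34600 = 32678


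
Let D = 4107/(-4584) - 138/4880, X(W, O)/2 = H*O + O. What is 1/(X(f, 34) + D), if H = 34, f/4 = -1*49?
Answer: 116510/277186119 ≈ 0.00042033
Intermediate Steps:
f = -196 (f = 4*(-1*49) = 4*(-49) = -196)
X(W, O) = 70*O (X(W, O) = 2*(34*O + O) = 2*(35*O) = 70*O)
D = -107681/116510 (D = 4107*(-1/4584) - 138*1/4880 = -1369/1528 - 69/2440 = -107681/116510 ≈ -0.92422)
1/(X(f, 34) + D) = 1/(70*34 - 107681/116510) = 1/(2380 - 107681/116510) = 1/(277186119/116510) = 116510/277186119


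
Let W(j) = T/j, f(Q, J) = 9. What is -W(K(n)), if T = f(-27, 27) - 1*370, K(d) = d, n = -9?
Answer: -361/9 ≈ -40.111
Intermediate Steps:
T = -361 (T = 9 - 1*370 = 9 - 370 = -361)
W(j) = -361/j
-W(K(n)) = -(-361)/(-9) = -(-361)*(-1)/9 = -1*361/9 = -361/9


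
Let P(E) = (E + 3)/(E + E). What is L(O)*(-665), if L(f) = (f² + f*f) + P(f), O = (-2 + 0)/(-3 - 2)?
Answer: -60781/20 ≈ -3039.1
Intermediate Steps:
O = ⅖ (O = -2/(-5) = -2*(-⅕) = ⅖ ≈ 0.40000)
P(E) = (3 + E)/(2*E) (P(E) = (3 + E)/((2*E)) = (3 + E)*(1/(2*E)) = (3 + E)/(2*E))
L(f) = 2*f² + (3 + f)/(2*f) (L(f) = (f² + f*f) + (3 + f)/(2*f) = (f² + f²) + (3 + f)/(2*f) = 2*f² + (3 + f)/(2*f))
L(O)*(-665) = ((3 + ⅖ + 4*(⅖)³)/(2*(⅖)))*(-665) = ((½)*(5/2)*(3 + ⅖ + 4*(8/125)))*(-665) = ((½)*(5/2)*(3 + ⅖ + 32/125))*(-665) = ((½)*(5/2)*(457/125))*(-665) = (457/100)*(-665) = -60781/20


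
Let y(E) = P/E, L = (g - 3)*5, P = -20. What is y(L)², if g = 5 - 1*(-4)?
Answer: 4/9 ≈ 0.44444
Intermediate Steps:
g = 9 (g = 5 + 4 = 9)
L = 30 (L = (9 - 3)*5 = 6*5 = 30)
y(E) = -20/E
y(L)² = (-20/30)² = (-20*1/30)² = (-⅔)² = 4/9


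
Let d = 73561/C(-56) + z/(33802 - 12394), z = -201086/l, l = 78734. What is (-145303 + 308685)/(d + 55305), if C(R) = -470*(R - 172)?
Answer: 204933441285434560/69371072849823303 ≈ 2.9542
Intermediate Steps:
z = -100543/39367 (z = -201086/78734 = -201086*1/78734 = -100543/39367 ≈ -2.5540)
C(R) = 80840 - 470*R (C(R) = -470*(-172 + R) = 80840 - 470*R)
d = 860890788903/1254320802080 (d = 73561/(80840 - 470*(-56)) - 100543/(39367*(33802 - 12394)) = 73561/(80840 + 26320) - 100543/39367/21408 = 73561/107160 - 100543/39367*1/21408 = 73561*(1/107160) - 100543/842768736 = 73561/107160 - 100543/842768736 = 860890788903/1254320802080 ≈ 0.68634)
(-145303 + 308685)/(d + 55305) = (-145303 + 308685)/(860890788903/1254320802080 + 55305) = 163382/(69371072849823303/1254320802080) = 163382*(1254320802080/69371072849823303) = 204933441285434560/69371072849823303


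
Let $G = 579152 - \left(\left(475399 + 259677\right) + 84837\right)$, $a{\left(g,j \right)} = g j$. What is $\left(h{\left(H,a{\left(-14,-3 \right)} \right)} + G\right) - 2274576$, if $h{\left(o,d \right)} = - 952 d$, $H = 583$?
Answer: $-2555321$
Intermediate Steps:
$G = -240761$ ($G = 579152 - \left(735076 + 84837\right) = 579152 - 819913 = -240761$)
$\left(h{\left(H,a{\left(-14,-3 \right)} \right)} + G\right) - 2274576 = \left(- 952 \left(\left(-14\right) \left(-3\right)\right) - 240761\right) - 2274576 = \left(\left(-952\right) 42 - 240761\right) - 2274576 = \left(-39984 - 240761\right) - 2274576 = -280745 - 2274576 = -2555321$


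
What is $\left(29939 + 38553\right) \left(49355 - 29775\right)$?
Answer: $1341073360$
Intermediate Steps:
$\left(29939 + 38553\right) \left(49355 - 29775\right) = 68492 \cdot 19580 = 1341073360$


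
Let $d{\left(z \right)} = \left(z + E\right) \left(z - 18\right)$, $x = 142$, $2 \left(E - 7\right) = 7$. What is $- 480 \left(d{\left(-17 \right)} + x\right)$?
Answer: $-177360$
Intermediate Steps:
$E = \frac{21}{2}$ ($E = 7 + \frac{1}{2} \cdot 7 = 7 + \frac{7}{2} = \frac{21}{2} \approx 10.5$)
$d{\left(z \right)} = \left(-18 + z\right) \left(\frac{21}{2} + z\right)$ ($d{\left(z \right)} = \left(z + \frac{21}{2}\right) \left(z - 18\right) = \left(\frac{21}{2} + z\right) \left(-18 + z\right) = \left(-18 + z\right) \left(\frac{21}{2} + z\right)$)
$- 480 \left(d{\left(-17 \right)} + x\right) = - 480 \left(\left(-189 + \left(-17\right)^{2} - - \frac{255}{2}\right) + 142\right) = - 480 \left(\left(-189 + 289 + \frac{255}{2}\right) + 142\right) = - 480 \left(\frac{455}{2} + 142\right) = \left(-480\right) \frac{739}{2} = -177360$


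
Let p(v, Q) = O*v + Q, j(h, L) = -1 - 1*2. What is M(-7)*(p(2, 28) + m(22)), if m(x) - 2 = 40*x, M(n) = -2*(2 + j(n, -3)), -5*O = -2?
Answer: 9108/5 ≈ 1821.6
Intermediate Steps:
O = 2/5 (O = -1/5*(-2) = 2/5 ≈ 0.40000)
j(h, L) = -3 (j(h, L) = -1 - 2 = -3)
p(v, Q) = Q + 2*v/5 (p(v, Q) = 2*v/5 + Q = Q + 2*v/5)
M(n) = 2 (M(n) = -2*(2 - 3) = -2*(-1) = 2)
m(x) = 2 + 40*x
M(-7)*(p(2, 28) + m(22)) = 2*((28 + (2/5)*2) + (2 + 40*22)) = 2*((28 + 4/5) + (2 + 880)) = 2*(144/5 + 882) = 2*(4554/5) = 9108/5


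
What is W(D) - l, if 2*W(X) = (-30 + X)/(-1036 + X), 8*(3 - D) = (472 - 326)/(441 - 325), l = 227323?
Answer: -217950460109/958770 ≈ -2.2732e+5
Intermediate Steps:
D = 1319/464 (D = 3 - (472 - 326)/(8*(441 - 325)) = 3 - 73/(4*116) = 3 - 1/8*73/58 = 3 - 73/464 = 1319/464 ≈ 2.8427)
W(X) = (-30 + X)/(2*(-1036 + X)) (W(X) = ((-30 + X)/(-1036 + X))/2 = (-30 + X)/(2*(-1036 + X)))
W(D) - l = (-30 + 1319/464)/(2*(-1036 + 1319/464)) - 1*227323 = (1/2)*(-12601/464)/(-479385/464) - 227323 = (1/2)*(-464/479385)*(-12601/464) - 227323 = 12601/958770 - 227323 = -217950460109/958770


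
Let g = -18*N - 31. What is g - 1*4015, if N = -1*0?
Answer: -4046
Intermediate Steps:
N = 0
g = -31 (g = -18*0 - 31 = 0 - 31 = -31)
g - 1*4015 = -31 - 1*4015 = -31 - 4015 = -4046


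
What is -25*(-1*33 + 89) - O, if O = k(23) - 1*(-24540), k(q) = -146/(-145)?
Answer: -3761446/145 ≈ -25941.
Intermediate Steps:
k(q) = 146/145 (k(q) = -146*(-1/145) = 146/145)
O = 3558446/145 (O = 146/145 - 1*(-24540) = 146/145 + 24540 = 3558446/145 ≈ 24541.)
-25*(-1*33 + 89) - O = -25*(-1*33 + 89) - 1*3558446/145 = -25*(-33 + 89) - 3558446/145 = -25*56 - 3558446/145 = -1400 - 3558446/145 = -3761446/145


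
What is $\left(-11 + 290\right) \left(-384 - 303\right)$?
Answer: $-191673$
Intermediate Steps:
$\left(-11 + 290\right) \left(-384 - 303\right) = 279 \left(-687\right) = -191673$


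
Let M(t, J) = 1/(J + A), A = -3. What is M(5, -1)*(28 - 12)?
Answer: -4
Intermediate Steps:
M(t, J) = 1/(-3 + J) (M(t, J) = 1/(J - 3) = 1/(-3 + J))
M(5, -1)*(28 - 12) = (28 - 12)/(-3 - 1) = 16/(-4) = -¼*16 = -4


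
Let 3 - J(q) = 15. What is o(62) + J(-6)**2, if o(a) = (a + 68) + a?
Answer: 336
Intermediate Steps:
o(a) = 68 + 2*a (o(a) = (68 + a) + a = 68 + 2*a)
J(q) = -12 (J(q) = 3 - 1*15 = 3 - 15 = -12)
o(62) + J(-6)**2 = (68 + 2*62) + (-12)**2 = (68 + 124) + 144 = 192 + 144 = 336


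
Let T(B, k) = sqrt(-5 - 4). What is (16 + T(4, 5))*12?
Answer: 192 + 36*I ≈ 192.0 + 36.0*I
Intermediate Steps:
T(B, k) = 3*I (T(B, k) = sqrt(-9) = 3*I)
(16 + T(4, 5))*12 = (16 + 3*I)*12 = 192 + 36*I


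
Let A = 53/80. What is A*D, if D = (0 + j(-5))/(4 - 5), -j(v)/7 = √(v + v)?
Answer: 371*I*√10/80 ≈ 14.665*I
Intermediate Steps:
j(v) = -7*√2*√v (j(v) = -7*√(v + v) = -7*√2*√v)
A = 53/80 (A = 53*(1/80) = 53/80 ≈ 0.66250)
D = 7*I*√10 (D = (0 - 7*√2*√(-5))/(4 - 5) = (0 - 7*√2*I*√5)/(-1) = (0 - 7*I*√10)*(-1) = -7*I*√10*(-1) = 7*I*√10 ≈ 22.136*I)
A*D = 53*(7*I*√10)/80 = 371*I*√10/80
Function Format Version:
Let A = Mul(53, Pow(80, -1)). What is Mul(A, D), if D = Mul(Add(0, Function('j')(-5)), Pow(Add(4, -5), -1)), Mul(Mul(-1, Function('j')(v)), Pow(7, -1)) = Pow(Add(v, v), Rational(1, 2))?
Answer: Mul(Rational(371, 80), I, Pow(10, Rational(1, 2))) ≈ Mul(14.665, I)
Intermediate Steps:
Function('j')(v) = Mul(-7, Pow(2, Rational(1, 2)), Pow(v, Rational(1, 2))) (Function('j')(v) = Mul(-7, Pow(Add(v, v), Rational(1, 2))) = Mul(-7, Pow(Mul(2, v), Rational(1, 2))) = Mul(-7, Mul(Pow(2, Rational(1, 2)), Pow(v, Rational(1, 2)))) = Mul(-7, Pow(2, Rational(1, 2)), Pow(v, Rational(1, 2))))
A = Rational(53, 80) (A = Mul(53, Rational(1, 80)) = Rational(53, 80) ≈ 0.66250)
D = Mul(7, I, Pow(10, Rational(1, 2))) (D = Mul(Add(0, Mul(-7, Pow(2, Rational(1, 2)), Pow(-5, Rational(1, 2)))), Pow(Add(4, -5), -1)) = Mul(Add(0, Mul(-7, Pow(2, Rational(1, 2)), Mul(I, Pow(5, Rational(1, 2))))), Pow(-1, -1)) = Mul(Add(0, Mul(-7, I, Pow(10, Rational(1, 2)))), -1) = Mul(Mul(-7, I, Pow(10, Rational(1, 2))), -1) = Mul(7, I, Pow(10, Rational(1, 2))) ≈ Mul(22.136, I))
Mul(A, D) = Mul(Rational(53, 80), Mul(7, I, Pow(10, Rational(1, 2)))) = Mul(Rational(371, 80), I, Pow(10, Rational(1, 2)))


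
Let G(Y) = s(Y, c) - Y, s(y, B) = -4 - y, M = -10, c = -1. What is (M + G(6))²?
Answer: 676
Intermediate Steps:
G(Y) = -4 - 2*Y (G(Y) = (-4 - Y) - Y = -4 - 2*Y)
(M + G(6))² = (-10 + (-4 - 2*6))² = (-10 + (-4 - 12))² = (-10 - 16)² = (-26)² = 676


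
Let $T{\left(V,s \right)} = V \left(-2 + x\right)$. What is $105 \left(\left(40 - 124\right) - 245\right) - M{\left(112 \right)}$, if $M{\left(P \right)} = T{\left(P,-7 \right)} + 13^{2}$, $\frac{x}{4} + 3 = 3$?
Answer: $-34490$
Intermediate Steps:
$x = 0$ ($x = -12 + 4 \cdot 3 = -12 + 12 = 0$)
$T{\left(V,s \right)} = - 2 V$ ($T{\left(V,s \right)} = V \left(-2 + 0\right) = V \left(-2\right) = - 2 V$)
$M{\left(P \right)} = 169 - 2 P$ ($M{\left(P \right)} = - 2 P + 13^{2} = - 2 P + 169 = 169 - 2 P$)
$105 \left(\left(40 - 124\right) - 245\right) - M{\left(112 \right)} = 105 \left(\left(40 - 124\right) - 245\right) - \left(169 - 224\right) = 105 \left(-84 - 245\right) - -55 = 105 \left(-329\right) + 55 = -34545 + 55 = -34490$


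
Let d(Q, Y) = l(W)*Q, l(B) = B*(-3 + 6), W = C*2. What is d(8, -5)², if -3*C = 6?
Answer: 9216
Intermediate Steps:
C = -2 (C = -⅓*6 = -2)
W = -4 (W = -2*2 = -4)
l(B) = 3*B (l(B) = B*3 = 3*B)
d(Q, Y) = -12*Q (d(Q, Y) = (3*(-4))*Q = -12*Q)
d(8, -5)² = (-12*8)² = (-96)² = 9216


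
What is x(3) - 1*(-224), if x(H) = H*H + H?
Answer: 236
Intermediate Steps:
x(H) = H + H**2 (x(H) = H**2 + H = H + H**2)
x(3) - 1*(-224) = 3*(1 + 3) - 1*(-224) = 3*4 + 224 = 12 + 224 = 236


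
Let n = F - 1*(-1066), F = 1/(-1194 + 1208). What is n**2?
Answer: 222755625/196 ≈ 1.1365e+6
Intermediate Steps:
F = 1/14 ≈ 0.071429
n = 14925/14 (n = 1/14 - 1*(-1066) = 1/14 + 1066 = 14925/14 ≈ 1066.1)
n**2 = (14925/14)**2 = 222755625/196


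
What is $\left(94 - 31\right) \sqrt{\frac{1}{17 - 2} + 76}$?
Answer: $\frac{21 \sqrt{17115}}{5} \approx 549.46$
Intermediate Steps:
$\left(94 - 31\right) \sqrt{\frac{1}{17 - 2} + 76} = 63 \sqrt{\frac{1}{15} + 76} = 63 \sqrt{\frac{1141}{15}} = 63 \frac{\sqrt{17115}}{15} = \frac{21 \sqrt{17115}}{5}$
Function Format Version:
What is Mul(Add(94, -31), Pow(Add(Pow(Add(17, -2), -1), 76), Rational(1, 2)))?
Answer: Mul(Rational(21, 5), Pow(17115, Rational(1, 2))) ≈ 549.46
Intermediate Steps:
Mul(Add(94, -31), Pow(Add(Pow(Add(17, -2), -1), 76), Rational(1, 2))) = Mul(63, Pow(Add(Pow(15, -1), 76), Rational(1, 2))) = Mul(63, Pow(Add(Rational(1, 15), 76), Rational(1, 2))) = Mul(63, Pow(Rational(1141, 15), Rational(1, 2))) = Mul(63, Mul(Rational(1, 15), Pow(17115, Rational(1, 2)))) = Mul(Rational(21, 5), Pow(17115, Rational(1, 2)))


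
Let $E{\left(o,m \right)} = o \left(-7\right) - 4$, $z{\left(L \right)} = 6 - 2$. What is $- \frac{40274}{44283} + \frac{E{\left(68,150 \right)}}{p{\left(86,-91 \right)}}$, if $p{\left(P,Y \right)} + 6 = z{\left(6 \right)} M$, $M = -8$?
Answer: $\frac{9862714}{841377} \approx 11.722$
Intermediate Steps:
$z{\left(L \right)} = 4$ ($z{\left(L \right)} = 6 - 2 = 4$)
$E{\left(o,m \right)} = -4 - 7 o$ ($E{\left(o,m \right)} = - 7 o - 4 = -4 - 7 o$)
$p{\left(P,Y \right)} = -38$ ($p{\left(P,Y \right)} = -6 + 4 \left(-8\right) = -6 - 32 = -38$)
$- \frac{40274}{44283} + \frac{E{\left(68,150 \right)}}{p{\left(86,-91 \right)}} = - \frac{40274}{44283} + \frac{-4 - 476}{-38} = \left(-40274\right) \frac{1}{44283} + \left(-4 - 476\right) \left(- \frac{1}{38}\right) = - \frac{40274}{44283} - - \frac{240}{19} = - \frac{40274}{44283} + \frac{240}{19} = \frac{9862714}{841377}$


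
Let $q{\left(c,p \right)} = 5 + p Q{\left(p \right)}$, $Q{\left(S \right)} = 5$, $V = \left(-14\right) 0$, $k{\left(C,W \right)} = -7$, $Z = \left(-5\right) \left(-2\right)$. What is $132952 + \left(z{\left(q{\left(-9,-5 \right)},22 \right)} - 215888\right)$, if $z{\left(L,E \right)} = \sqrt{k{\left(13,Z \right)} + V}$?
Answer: $-82936 + i \sqrt{7} \approx -82936.0 + 2.6458 i$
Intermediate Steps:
$Z = 10$
$V = 0$
$q{\left(c,p \right)} = 5 + 5 p$ ($q{\left(c,p \right)} = 5 + p 5 = 5 + 5 p$)
$z{\left(L,E \right)} = i \sqrt{7}$ ($z{\left(L,E \right)} = \sqrt{-7 + 0} = \sqrt{-7} = i \sqrt{7}$)
$132952 + \left(z{\left(q{\left(-9,-5 \right)},22 \right)} - 215888\right) = 132952 - \left(215888 - i \sqrt{7}\right) = -82936 + i \sqrt{7}$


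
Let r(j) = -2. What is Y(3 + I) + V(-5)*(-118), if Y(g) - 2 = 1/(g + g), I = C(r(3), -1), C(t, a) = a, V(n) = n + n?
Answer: 4729/4 ≈ 1182.3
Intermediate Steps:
V(n) = 2*n
I = -1
Y(g) = 2 + 1/(2*g) (Y(g) = 2 + 1/(g + g) = 2 + 1/(2*g))
Y(3 + I) + V(-5)*(-118) = (2 + 1/(2*(3 - 1))) + (2*(-5))*(-118) = (2 + (½)/2) - 10*(-118) = (2 + (½)*(½)) + 1180 = (2 + ¼) + 1180 = 9/4 + 1180 = 4729/4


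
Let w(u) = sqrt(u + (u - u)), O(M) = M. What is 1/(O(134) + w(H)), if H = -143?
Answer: 134/18099 - I*sqrt(143)/18099 ≈ 0.0074037 - 0.00066071*I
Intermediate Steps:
w(u) = sqrt(u) (w(u) = sqrt(u + 0) = sqrt(u))
1/(O(134) + w(H)) = 1/(134 + sqrt(-143)) = 1/(134 + I*sqrt(143))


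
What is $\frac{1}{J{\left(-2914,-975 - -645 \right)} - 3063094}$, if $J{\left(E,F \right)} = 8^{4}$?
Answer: $- \frac{1}{3058998} \approx -3.269 \cdot 10^{-7}$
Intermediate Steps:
$J{\left(E,F \right)} = 4096$
$\frac{1}{J{\left(-2914,-975 - -645 \right)} - 3063094} = \frac{1}{4096 - 3063094} = \frac{1}{-3058998} = - \frac{1}{3058998}$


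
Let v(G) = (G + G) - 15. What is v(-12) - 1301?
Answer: -1340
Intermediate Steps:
v(G) = -15 + 2*G (v(G) = 2*G - 15 = -15 + 2*G)
v(-12) - 1301 = (-15 + 2*(-12)) - 1301 = (-15 - 24) - 1301 = -39 - 1301 = -1340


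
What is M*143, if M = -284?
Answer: -40612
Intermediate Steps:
M*143 = -284*143 = -40612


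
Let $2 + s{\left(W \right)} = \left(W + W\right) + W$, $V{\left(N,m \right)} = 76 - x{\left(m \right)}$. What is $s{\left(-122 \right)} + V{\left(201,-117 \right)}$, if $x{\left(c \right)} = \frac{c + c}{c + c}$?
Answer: $-293$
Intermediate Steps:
$x{\left(c \right)} = 1$ ($x{\left(c \right)} = \frac{2 c}{2 c} = 2 c \frac{1}{2 c} = 1$)
$V{\left(N,m \right)} = 75$ ($V{\left(N,m \right)} = 76 - 1 = 75$)
$s{\left(W \right)} = -2 + 3 W$ ($s{\left(W \right)} = -2 + \left(\left(W + W\right) + W\right) = -2 + \left(2 W + W\right) = -2 + 3 W$)
$s{\left(-122 \right)} + V{\left(201,-117 \right)} = \left(-2 + 3 \left(-122\right)\right) + 75 = \left(-2 - 366\right) + 75 = -368 + 75 = -293$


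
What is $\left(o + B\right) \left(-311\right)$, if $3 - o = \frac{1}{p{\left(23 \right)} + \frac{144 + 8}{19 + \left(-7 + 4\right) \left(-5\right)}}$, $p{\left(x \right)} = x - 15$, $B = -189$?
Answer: $\frac{12268639}{212} \approx 57871.0$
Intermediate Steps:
$p{\left(x \right)} = -15 + x$
$o = \frac{619}{212}$ ($o = 3 - \frac{1}{\left(-15 + 23\right) + \frac{144 + 8}{19 + \left(-7 + 4\right) \left(-5\right)}} = 3 - \frac{1}{8 + \frac{152}{19 - -15}} = 3 - \frac{1}{8 + \frac{152}{19 + 15}} = 3 - \frac{1}{8 + \frac{152}{34}} = 3 - \frac{1}{8 + 152 \cdot \frac{1}{34}} = 3 - \frac{1}{8 + \frac{76}{17}} = 3 - \frac{1}{\frac{212}{17}} = 3 - \frac{17}{212} = \frac{619}{212} \approx 2.9198$)
$\left(o + B\right) \left(-311\right) = \left(\frac{619}{212} - 189\right) \left(-311\right) = \left(- \frac{39449}{212}\right) \left(-311\right) = \frac{12268639}{212}$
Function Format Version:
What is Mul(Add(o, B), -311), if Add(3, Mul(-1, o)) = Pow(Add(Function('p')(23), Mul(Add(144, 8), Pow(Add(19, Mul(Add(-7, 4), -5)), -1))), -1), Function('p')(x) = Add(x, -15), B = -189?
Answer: Rational(12268639, 212) ≈ 57871.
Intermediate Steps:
Function('p')(x) = Add(-15, x)
o = Rational(619, 212) (o = Add(3, Mul(-1, Pow(Add(Add(-15, 23), Mul(Add(144, 8), Pow(Add(19, Mul(Add(-7, 4), -5)), -1))), -1))) = Add(3, Mul(-1, Pow(Add(8, Mul(152, Pow(Add(19, Mul(-3, -5)), -1))), -1))) = Add(3, Mul(-1, Pow(Add(8, Mul(152, Pow(Add(19, 15), -1))), -1))) = Add(3, Mul(-1, Pow(Add(8, Mul(152, Pow(34, -1))), -1))) = Add(3, Mul(-1, Pow(Add(8, Mul(152, Rational(1, 34))), -1))) = Add(3, Mul(-1, Pow(Add(8, Rational(76, 17)), -1))) = Add(3, Mul(-1, Pow(Rational(212, 17), -1))) = Add(3, Mul(-1, Rational(17, 212))) = Add(3, Rational(-17, 212)) = Rational(619, 212) ≈ 2.9198)
Mul(Add(o, B), -311) = Mul(Add(Rational(619, 212), -189), -311) = Mul(Rational(-39449, 212), -311) = Rational(12268639, 212)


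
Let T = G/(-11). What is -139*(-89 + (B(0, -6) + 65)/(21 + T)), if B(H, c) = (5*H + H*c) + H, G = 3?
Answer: 2721203/228 ≈ 11935.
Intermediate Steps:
T = -3/11 (T = 3/(-11) = 3*(-1/11) = -3/11 ≈ -0.27273)
B(H, c) = 6*H + H*c
-139*(-89 + (B(0, -6) + 65)/(21 + T)) = -139*(-89 + (0*(6 - 6) + 65)/(21 - 3/11)) = -139*(-89 + (0*0 + 65)/(228/11)) = -139*(-89 + (0 + 65)*(11/228)) = -139*(-89 + 65*(11/228)) = -139*(-89 + 715/228) = -139*(-19577/228) = 2721203/228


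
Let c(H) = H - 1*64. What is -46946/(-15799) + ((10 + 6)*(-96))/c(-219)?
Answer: 37552982/4471117 ≈ 8.3990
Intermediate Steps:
c(H) = -64 + H (c(H) = H - 64 = -64 + H)
-46946/(-15799) + ((10 + 6)*(-96))/c(-219) = -46946/(-15799) + ((10 + 6)*(-96))/(-64 - 219) = -46946*(-1/15799) + (16*(-96))/(-283) = 46946/15799 - 1536*(-1/283) = 46946/15799 + 1536/283 = 37552982/4471117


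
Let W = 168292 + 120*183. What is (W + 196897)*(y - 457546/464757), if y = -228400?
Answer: -41096236598397554/464757 ≈ -8.8425e+10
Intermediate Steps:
W = 190252 (W = 168292 + 21960 = 190252)
(W + 196897)*(y - 457546/464757) = (190252 + 196897)*(-228400 - 457546/464757) = 387149*(-228400 - 457546*1/464757) = 387149*(-228400 - 457546/464757) = 387149*(-106150956346/464757) = -41096236598397554/464757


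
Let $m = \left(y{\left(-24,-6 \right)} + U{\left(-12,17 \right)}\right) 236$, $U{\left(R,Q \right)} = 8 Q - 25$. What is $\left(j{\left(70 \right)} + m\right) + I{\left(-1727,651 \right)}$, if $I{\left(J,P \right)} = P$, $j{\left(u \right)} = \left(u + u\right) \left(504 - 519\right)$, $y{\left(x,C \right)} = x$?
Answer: $19083$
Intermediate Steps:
$j{\left(u \right)} = - 30 u$ ($j{\left(u \right)} = 2 u \left(-15\right) = - 30 u$)
$U{\left(R,Q \right)} = -25 + 8 Q$
$m = 20532$ ($m = \left(-24 + \left(-25 + 8 \cdot 17\right)\right) 236 = \left(-24 + \left(-25 + 136\right)\right) 236 = \left(-24 + 111\right) 236 = 87 \cdot 236 = 20532$)
$\left(j{\left(70 \right)} + m\right) + I{\left(-1727,651 \right)} = \left(\left(-30\right) 70 + 20532\right) + 651 = \left(-2100 + 20532\right) + 651 = 18432 + 651 = 19083$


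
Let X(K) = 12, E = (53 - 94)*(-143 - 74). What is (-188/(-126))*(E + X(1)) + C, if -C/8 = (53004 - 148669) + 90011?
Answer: 3687062/63 ≈ 58525.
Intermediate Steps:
E = 8897 (E = -41*(-217) = 8897)
C = 45232 (C = -8*((53004 - 148669) + 90011) = -8*(-95665 + 90011) = -8*(-5654) = 45232)
(-188/(-126))*(E + X(1)) + C = (-188/(-126))*(8897 + 12) + 45232 = -188*(-1/126)*8909 + 45232 = (94/63)*8909 + 45232 = 837446/63 + 45232 = 3687062/63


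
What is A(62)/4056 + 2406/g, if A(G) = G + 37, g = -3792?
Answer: -32581/53404 ≈ -0.61009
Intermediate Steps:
A(G) = 37 + G
A(62)/4056 + 2406/g = (37 + 62)/4056 + 2406/(-3792) = 99*(1/4056) + 2406*(-1/3792) = 33/1352 - 401/632 = -32581/53404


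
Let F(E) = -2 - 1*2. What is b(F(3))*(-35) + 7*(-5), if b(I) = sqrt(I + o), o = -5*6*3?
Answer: -35 - 35*I*sqrt(94) ≈ -35.0 - 339.34*I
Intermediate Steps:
o = -90 (o = -30*3 = -90)
F(E) = -4 (F(E) = -2 - 2 = -4)
b(I) = sqrt(-90 + I) (b(I) = sqrt(I - 90) = sqrt(-90 + I))
b(F(3))*(-35) + 7*(-5) = sqrt(-90 - 4)*(-35) + 7*(-5) = sqrt(-94)*(-35) - 35 = (I*sqrt(94))*(-35) - 35 = -35*I*sqrt(94) - 35 = -35 - 35*I*sqrt(94)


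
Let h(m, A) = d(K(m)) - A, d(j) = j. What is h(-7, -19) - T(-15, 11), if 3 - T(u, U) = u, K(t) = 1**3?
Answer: 2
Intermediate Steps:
K(t) = 1
T(u, U) = 3 - u
h(m, A) = 1 - A
h(-7, -19) - T(-15, 11) = (1 - 1*(-19)) - (3 - 1*(-15)) = (1 + 19) - (3 + 15) = 20 - 1*18 = 20 - 18 = 2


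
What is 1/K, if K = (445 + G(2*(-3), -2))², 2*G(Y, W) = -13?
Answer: 4/769129 ≈ 5.2007e-6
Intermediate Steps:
G(Y, W) = -13/2 (G(Y, W) = (½)*(-13) = -13/2)
K = 769129/4 (K = (445 - 13/2)² = (877/2)² = 769129/4 ≈ 1.9228e+5)
1/K = 1/(769129/4) = 4/769129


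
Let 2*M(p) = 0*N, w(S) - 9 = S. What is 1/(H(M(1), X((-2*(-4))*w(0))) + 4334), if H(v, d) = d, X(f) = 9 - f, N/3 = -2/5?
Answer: 1/4271 ≈ 0.00023414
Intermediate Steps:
N = -6/5 (N = 3*(-2/5) = 3*(-2*⅕) = 3*(-⅖) = -6/5 ≈ -1.2000)
w(S) = 9 + S
M(p) = 0 (M(p) = (0*(-6/5))/2 = (½)*0 = 0)
1/(H(M(1), X((-2*(-4))*w(0))) + 4334) = 1/((9 - (-2*(-4))*(9 + 0)) + 4334) = 1/((9 - 8*9) + 4334) = 1/((9 - 1*72) + 4334) = 1/((9 - 72) + 4334) = 1/(-63 + 4334) = 1/4271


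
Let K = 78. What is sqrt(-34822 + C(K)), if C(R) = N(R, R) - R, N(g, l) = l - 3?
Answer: 5*I*sqrt(1393) ≈ 186.61*I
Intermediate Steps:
N(g, l) = -3 + l
C(R) = -3 (C(R) = (-3 + R) - R = -3)
sqrt(-34822 + C(K)) = sqrt(-34822 - 3) = sqrt(-34825) = 5*I*sqrt(1393)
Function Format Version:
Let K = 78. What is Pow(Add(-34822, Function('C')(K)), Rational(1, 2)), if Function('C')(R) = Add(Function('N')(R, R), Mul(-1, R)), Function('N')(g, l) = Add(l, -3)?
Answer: Mul(5, I, Pow(1393, Rational(1, 2))) ≈ Mul(186.61, I)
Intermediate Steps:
Function('N')(g, l) = Add(-3, l)
Function('C')(R) = -3 (Function('C')(R) = Add(Add(-3, R), Mul(-1, R)) = -3)
Pow(Add(-34822, Function('C')(K)), Rational(1, 2)) = Pow(Add(-34822, -3), Rational(1, 2)) = Pow(-34825, Rational(1, 2)) = Mul(5, I, Pow(1393, Rational(1, 2)))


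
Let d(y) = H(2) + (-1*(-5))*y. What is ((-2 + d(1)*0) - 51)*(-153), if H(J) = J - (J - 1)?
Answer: 8109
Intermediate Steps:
H(J) = 1 (H(J) = J - (-1 + J) = J + (1 - J) = 1)
d(y) = 1 + 5*y (d(y) = 1 + (-1*(-5))*y = 1 + 5*y)
((-2 + d(1)*0) - 51)*(-153) = ((-2 + (1 + 5*1)*0) - 51)*(-153) = ((-2 + (1 + 5)*0) - 51)*(-153) = ((-2 + 6*0) - 51)*(-153) = ((-2 + 0) - 51)*(-153) = (-2 - 51)*(-153) = -53*(-153) = 8109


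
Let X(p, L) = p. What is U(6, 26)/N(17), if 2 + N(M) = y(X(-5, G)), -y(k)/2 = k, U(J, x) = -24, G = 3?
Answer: -3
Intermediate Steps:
y(k) = -2*k
N(M) = 8 (N(M) = -2 - 2*(-5) = -2 + 10 = 8)
U(6, 26)/N(17) = -24/8 = -24*1/8 = -3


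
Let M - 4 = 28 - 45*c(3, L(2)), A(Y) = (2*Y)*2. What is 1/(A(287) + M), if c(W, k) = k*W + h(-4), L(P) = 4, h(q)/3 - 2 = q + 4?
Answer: 1/370 ≈ 0.0027027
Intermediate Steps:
h(q) = 18 + 3*q (h(q) = 6 + 3*(q + 4) = 6 + 3*(4 + q) = 6 + (12 + 3*q) = 18 + 3*q)
A(Y) = 4*Y
c(W, k) = 6 + W*k (c(W, k) = k*W + (18 + 3*(-4)) = W*k + (18 - 12) = W*k + 6 = 6 + W*k)
M = -778 (M = 4 + (28 - 45*(6 + 3*4)) = 4 + (28 - 45*(6 + 12)) = 4 + (28 - 45*18) = 4 + (28 - 810) = 4 - 782 = -778)
1/(A(287) + M) = 1/(4*287 - 778) = 1/(1148 - 778) = 1/370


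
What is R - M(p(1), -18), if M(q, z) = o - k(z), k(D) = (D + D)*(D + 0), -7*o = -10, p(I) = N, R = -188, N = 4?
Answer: 3210/7 ≈ 458.57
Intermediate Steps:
p(I) = 4
o = 10/7 (o = -1/7*(-10) = 10/7 ≈ 1.4286)
k(D) = 2*D**2 (k(D) = (2*D)*D = 2*D**2)
M(q, z) = 10/7 - 2*z**2
R - M(p(1), -18) = -188 - (10/7 - 2*(-18)**2) = -188 - (10/7 - 2*324) = -188 - (10/7 - 648) = -188 - 1*(-4526/7) = -188 + 4526/7 = 3210/7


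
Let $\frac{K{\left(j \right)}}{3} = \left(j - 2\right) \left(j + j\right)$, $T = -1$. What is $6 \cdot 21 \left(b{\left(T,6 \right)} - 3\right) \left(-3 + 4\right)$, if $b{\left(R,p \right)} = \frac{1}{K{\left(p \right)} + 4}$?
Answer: $- \frac{27909}{74} \approx -377.15$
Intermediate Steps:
$K{\left(j \right)} = 6 j \left(-2 + j\right)$ ($K{\left(j \right)} = 3 \left(j - 2\right) \left(j + j\right) = 3 \left(-2 + j\right) 2 j = 3 \cdot 2 j \left(-2 + j\right) = 6 j \left(-2 + j\right)$)
$b{\left(R,p \right)} = \frac{1}{4 + 6 p \left(-2 + p\right)}$ ($b{\left(R,p \right)} = \frac{1}{6 p \left(-2 + p\right) + 4} = \frac{1}{4 + 6 p \left(-2 + p\right)}$)
$6 \cdot 21 \left(b{\left(T,6 \right)} - 3\right) \left(-3 + 4\right) = 6 \cdot 21 \left(\frac{1}{2 \left(2 + 3 \cdot 6 \left(-2 + 6\right)\right)} - 3\right) \left(-3 + 4\right) = 126 \left(\frac{1}{2 \left(2 + 3 \cdot 6 \cdot 4\right)} - 3\right) 1 = 126 \left(\frac{1}{2 \left(2 + 72\right)} - 3\right) 1 = 126 \left(\frac{1}{2 \cdot 74} - 3\right) 1 = 126 \left(\frac{1}{2} \cdot \frac{1}{74} - 3\right) 1 = 126 \left(\frac{1}{148} - 3\right) 1 = 126 \left(\left(- \frac{443}{148}\right) 1\right) = 126 \left(- \frac{443}{148}\right) = - \frac{27909}{74}$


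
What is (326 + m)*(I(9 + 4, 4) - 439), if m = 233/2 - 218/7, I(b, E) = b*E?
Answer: -2228733/14 ≈ -1.5920e+5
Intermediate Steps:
I(b, E) = E*b
m = 1195/14 (m = 233*(1/2) - 218*1/7 = 233/2 - 218/7 = 1195/14 ≈ 85.357)
(326 + m)*(I(9 + 4, 4) - 439) = (326 + 1195/14)*(4*(9 + 4) - 439) = 5759*(4*13 - 439)/14 = 5759*(52 - 439)/14 = (5759/14)*(-387) = -2228733/14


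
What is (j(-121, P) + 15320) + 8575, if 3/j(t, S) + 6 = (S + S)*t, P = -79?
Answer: 456681243/19112 ≈ 23895.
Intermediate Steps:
j(t, S) = 3/(-6 + 2*S*t) (j(t, S) = 3/(-6 + (S + S)*t) = 3/(-6 + (2*S)*t) = 3/(-6 + 2*S*t))
(j(-121, P) + 15320) + 8575 = (3/(2*(-3 - 79*(-121))) + 15320) + 8575 = (3/(2*(-3 + 9559)) + 15320) + 8575 = ((3/2)/9556 + 15320) + 8575 = ((3/2)*(1/9556) + 15320) + 8575 = (3/19112 + 15320) + 8575 = 292795843/19112 + 8575 = 456681243/19112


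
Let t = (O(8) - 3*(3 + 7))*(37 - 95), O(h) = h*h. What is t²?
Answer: 3888784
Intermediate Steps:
O(h) = h²
t = -1972 (t = (8² - 3*(3 + 7))*(37 - 95) = (64 - 3*10)*(-58) = (64 - 30)*(-58) = 34*(-58) = -1972)
t² = (-1972)² = 3888784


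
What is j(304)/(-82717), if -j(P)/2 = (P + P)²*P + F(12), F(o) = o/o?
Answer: 224755714/82717 ≈ 2717.2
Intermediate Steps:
F(o) = 1
j(P) = -2 - 8*P³ (j(P) = -2*((P + P)²*P + 1) = -2*((2*P)²*P + 1) = -2*((4*P²)*P + 1) = -2*(4*P³ + 1) = -2*(1 + 4*P³) = -2 - 8*P³)
j(304)/(-82717) = (-2 - 8*304³)/(-82717) = (-2 - 8*28094464)*(-1/82717) = (-2 - 224755712)*(-1/82717) = -224755714*(-1/82717) = 224755714/82717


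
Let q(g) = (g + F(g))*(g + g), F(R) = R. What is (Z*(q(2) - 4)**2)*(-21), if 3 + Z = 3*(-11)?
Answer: 108864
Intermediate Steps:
Z = -36 (Z = -3 + 3*(-11) = -3 - 33 = -36)
q(g) = 4*g**2 (q(g) = (g + g)*(g + g) = (2*g)*(2*g) = 4*g**2)
(Z*(q(2) - 4)**2)*(-21) = -36*(4*2**2 - 4)**2*(-21) = -36*(4*4 - 4)**2*(-21) = -36*(16 - 4)**2*(-21) = -36*12**2*(-21) = -36*144*(-21) = -5184*(-21) = 108864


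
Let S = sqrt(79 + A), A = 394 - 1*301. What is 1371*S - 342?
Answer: -342 + 2742*sqrt(43) ≈ 17639.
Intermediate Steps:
A = 93 (A = 394 - 301 = 93)
S = 2*sqrt(43) (S = sqrt(79 + 93) = sqrt(172) = 2*sqrt(43) ≈ 13.115)
1371*S - 342 = 1371*(2*sqrt(43)) - 342 = 2742*sqrt(43) - 342 = -342 + 2742*sqrt(43)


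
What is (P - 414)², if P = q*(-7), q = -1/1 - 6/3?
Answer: 154449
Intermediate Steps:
q = -3 (q = -1*1 - 6*⅓ = -1 - 2 = -3)
P = 21 (P = -3*(-7) = 21)
(P - 414)² = (21 - 414)² = (-393)² = 154449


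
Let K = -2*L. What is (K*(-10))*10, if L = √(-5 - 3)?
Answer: 400*I*√2 ≈ 565.69*I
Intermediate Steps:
L = 2*I*√2 (L = √(-8) = 2*I*√2 ≈ 2.8284*I)
K = -4*I*√2 ≈ -5.6569*I
(K*(-10))*10 = (-4*I*√2*(-10))*10 = (40*I*√2)*10 = 400*I*√2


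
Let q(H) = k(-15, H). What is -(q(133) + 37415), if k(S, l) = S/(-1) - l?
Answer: -37297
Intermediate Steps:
k(S, l) = -S - l (k(S, l) = S*(-1) - l = -S - l)
q(H) = 15 - H (q(H) = -1*(-15) - H = 15 - H)
-(q(133) + 37415) = -((15 - 1*133) + 37415) = -((15 - 133) + 37415) = -(-118 + 37415) = -1*37297 = -37297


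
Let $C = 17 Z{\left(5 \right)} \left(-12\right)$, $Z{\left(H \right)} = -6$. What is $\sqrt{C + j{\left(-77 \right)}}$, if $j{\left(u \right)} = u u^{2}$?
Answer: $i \sqrt{455309} \approx 674.77 i$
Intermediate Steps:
$j{\left(u \right)} = u^{3}$
$C = 1224$ ($C = 17 \left(-6\right) \left(-12\right) = \left(-102\right) \left(-12\right) = 1224$)
$\sqrt{C + j{\left(-77 \right)}} = \sqrt{1224 + \left(-77\right)^{3}} = \sqrt{1224 - 456533} = \sqrt{-455309} = i \sqrt{455309}$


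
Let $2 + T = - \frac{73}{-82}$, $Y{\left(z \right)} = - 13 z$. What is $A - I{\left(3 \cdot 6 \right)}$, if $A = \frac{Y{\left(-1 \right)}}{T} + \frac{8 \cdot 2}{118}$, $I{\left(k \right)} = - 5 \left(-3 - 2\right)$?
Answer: $- \frac{15107}{413} \approx -36.579$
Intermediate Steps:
$T = - \frac{91}{82}$ ($T = -2 - \frac{73}{-82} = -2 - - \frac{73}{82} = -2 + \frac{73}{82} = - \frac{91}{82} \approx -1.1098$)
$I{\left(k \right)} = 25$ ($I{\left(k \right)} = \left(-5\right) \left(-5\right) = 25$)
$A = - \frac{4782}{413}$ ($A = \frac{\left(-13\right) \left(-1\right)}{- \frac{91}{82}} + \frac{8 \cdot 2}{118} = 13 \left(- \frac{82}{91}\right) + 16 \cdot \frac{1}{118} = - \frac{82}{7} + \frac{8}{59} = - \frac{4782}{413} \approx -11.579$)
$A - I{\left(3 \cdot 6 \right)} = - \frac{4782}{413} - 25 = - \frac{15107}{413}$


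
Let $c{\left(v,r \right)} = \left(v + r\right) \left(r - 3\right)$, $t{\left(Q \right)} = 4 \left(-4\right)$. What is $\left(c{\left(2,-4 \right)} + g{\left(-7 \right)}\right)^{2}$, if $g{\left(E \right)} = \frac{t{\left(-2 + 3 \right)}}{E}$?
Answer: $\frac{12996}{49} \approx 265.22$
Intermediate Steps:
$t{\left(Q \right)} = -16$
$c{\left(v,r \right)} = \left(-3 + r\right) \left(r + v\right)$ ($c{\left(v,r \right)} = \left(r + v\right) \left(-3 + r\right) = \left(-3 + r\right) \left(r + v\right)$)
$g{\left(E \right)} = - \frac{16}{E}$
$\left(c{\left(2,-4 \right)} + g{\left(-7 \right)}\right)^{2} = \left(\left(\left(-4\right)^{2} - -12 - 6 - 8\right) - \frac{16}{-7}\right)^{2} = \left(\left(16 + 12 - 6 - 8\right) - - \frac{16}{7}\right)^{2} = \left(14 + \frac{16}{7}\right)^{2} = \left(\frac{114}{7}\right)^{2} = \frac{12996}{49}$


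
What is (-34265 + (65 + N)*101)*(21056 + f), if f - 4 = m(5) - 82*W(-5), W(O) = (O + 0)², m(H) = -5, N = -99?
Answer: -716469495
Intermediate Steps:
W(O) = O²
f = -2051 (f = 4 + (-5 - 82*(-5)²) = 4 + (-5 - 82*25) = 4 + (-5 - 2050) = 4 - 2055 = -2051)
(-34265 + (65 + N)*101)*(21056 + f) = (-34265 + (65 - 99)*101)*(21056 - 2051) = (-34265 - 34*101)*19005 = (-34265 - 3434)*19005 = -37699*19005 = -716469495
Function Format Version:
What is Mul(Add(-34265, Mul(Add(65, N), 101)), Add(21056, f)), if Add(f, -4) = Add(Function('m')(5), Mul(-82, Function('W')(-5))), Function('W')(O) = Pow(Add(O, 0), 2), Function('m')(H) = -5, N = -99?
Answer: -716469495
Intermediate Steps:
Function('W')(O) = Pow(O, 2)
f = -2051 (f = Add(4, Add(-5, Mul(-82, Pow(-5, 2)))) = Add(4, Add(-5, Mul(-82, 25))) = Add(4, Add(-5, -2050)) = Add(4, -2055) = -2051)
Mul(Add(-34265, Mul(Add(65, N), 101)), Add(21056, f)) = Mul(Add(-34265, Mul(Add(65, -99), 101)), Add(21056, -2051)) = Mul(Add(-34265, Mul(-34, 101)), 19005) = Mul(Add(-34265, -3434), 19005) = Mul(-37699, 19005) = -716469495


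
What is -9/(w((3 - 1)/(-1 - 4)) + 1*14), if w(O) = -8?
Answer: -3/2 ≈ -1.5000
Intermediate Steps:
-9/(w((3 - 1)/(-1 - 4)) + 1*14) = -9/(-8 + 1*14) = -9/(-8 + 14) = -9/6 = -9*⅙ = -3/2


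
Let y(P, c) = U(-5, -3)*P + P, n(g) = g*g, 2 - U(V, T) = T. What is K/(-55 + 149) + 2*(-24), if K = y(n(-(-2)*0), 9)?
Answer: -48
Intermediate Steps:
U(V, T) = 2 - T
n(g) = g**2
y(P, c) = 6*P (y(P, c) = (2 - 1*(-3))*P + P = (2 + 3)*P + P = 5*P + P = 6*P)
K = 0 (K = 6*(-(-2)*0)**2 = 6*(-2*0)**2 = 6*0**2 = 6*0 = 0)
K/(-55 + 149) + 2*(-24) = 0/(-55 + 149) + 2*(-24) = 0/94 - 48 = 0*(1/94) - 48 = 0 - 48 = -48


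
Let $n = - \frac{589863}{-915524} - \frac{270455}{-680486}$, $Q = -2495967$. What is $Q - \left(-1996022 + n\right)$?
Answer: $- \frac{155733508132000159}{311500632332} \approx -4.9995 \cdot 10^{5}$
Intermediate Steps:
$n = \frac{324500778419}{311500632332}$ ($n = \left(-589863\right) \left(- \frac{1}{915524}\right) - - \frac{270455}{680486} = \frac{589863}{915524} + \frac{270455}{680486} = \frac{324500778419}{311500632332} \approx 1.0417$)
$Q - \left(-1996022 + n\right) = -2495967 + \left(1996022 - \frac{324500778419}{311500632332}\right) = -2495967 + \frac{621761790647804885}{311500632332} = - \frac{155733508132000159}{311500632332}$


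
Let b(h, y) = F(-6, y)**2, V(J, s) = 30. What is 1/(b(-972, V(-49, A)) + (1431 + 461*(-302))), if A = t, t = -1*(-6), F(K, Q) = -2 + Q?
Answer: -1/137007 ≈ -7.2989e-6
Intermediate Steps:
t = 6
A = 6
b(h, y) = (-2 + y)**2
1/(b(-972, V(-49, A)) + (1431 + 461*(-302))) = 1/((-2 + 30)**2 + (1431 + 461*(-302))) = 1/(28**2 + (1431 - 139222)) = 1/(784 - 137791) = 1/(-137007) = -1/137007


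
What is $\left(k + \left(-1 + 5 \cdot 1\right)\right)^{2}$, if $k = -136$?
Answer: $17424$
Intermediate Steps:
$\left(k + \left(-1 + 5 \cdot 1\right)\right)^{2} = \left(-136 + \left(-1 + 5 \cdot 1\right)\right)^{2} = \left(-136 + \left(-1 + 5\right)\right)^{2} = \left(-136 + 4\right)^{2} = \left(-132\right)^{2} = 17424$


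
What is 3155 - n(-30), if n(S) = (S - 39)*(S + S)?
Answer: -985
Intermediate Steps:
n(S) = 2*S*(-39 + S) (n(S) = (-39 + S)*(2*S) = 2*S*(-39 + S))
3155 - n(-30) = 3155 - 2*(-30)*(-39 - 30) = 3155 - 2*(-30)*(-69) = 3155 - 1*4140 = 3155 - 4140 = -985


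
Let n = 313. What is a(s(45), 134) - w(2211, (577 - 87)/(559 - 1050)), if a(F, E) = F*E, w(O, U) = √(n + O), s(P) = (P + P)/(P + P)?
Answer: 134 - 2*√631 ≈ 83.761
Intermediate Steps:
s(P) = 1 (s(P) = (2*P)/((2*P)) = (2*P)*(1/(2*P)) = 1)
w(O, U) = √(313 + O)
a(F, E) = E*F
a(s(45), 134) - w(2211, (577 - 87)/(559 - 1050)) = 134*1 - √(313 + 2211) = 134 - √2524 = 134 - 2*√631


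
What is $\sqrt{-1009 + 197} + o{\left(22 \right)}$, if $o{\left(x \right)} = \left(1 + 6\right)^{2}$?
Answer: $49 + 2 i \sqrt{203} \approx 49.0 + 28.496 i$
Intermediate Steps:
$o{\left(x \right)} = 49$ ($o{\left(x \right)} = 7^{2} = 49$)
$\sqrt{-1009 + 197} + o{\left(22 \right)} = \sqrt{-1009 + 197} + 49 = \sqrt{-812} + 49 = 2 i \sqrt{203} + 49 = 49 + 2 i \sqrt{203}$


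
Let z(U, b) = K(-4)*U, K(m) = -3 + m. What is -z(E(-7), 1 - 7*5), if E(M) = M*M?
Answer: 343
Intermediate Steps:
E(M) = M**2
z(U, b) = -7*U (z(U, b) = (-3 - 4)*U = -7*U)
-z(E(-7), 1 - 7*5) = -(-7)*(-7)**2 = -(-7)*49 = -1*(-343) = 343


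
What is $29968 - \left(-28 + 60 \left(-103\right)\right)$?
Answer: $36176$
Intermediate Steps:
$29968 - \left(-28 + 60 \left(-103\right)\right) = 29968 - \left(-28 - 6180\right) = 29968 - -6208 = 29968 + 6208 = 36176$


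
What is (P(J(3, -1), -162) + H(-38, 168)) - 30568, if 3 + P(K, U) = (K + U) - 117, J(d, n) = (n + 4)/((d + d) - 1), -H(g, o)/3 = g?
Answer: -153677/5 ≈ -30735.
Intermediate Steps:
H(g, o) = -3*g
J(d, n) = (4 + n)/(-1 + 2*d) (J(d, n) = (4 + n)/(2*d - 1) = (4 + n)/(-1 + 2*d))
P(K, U) = -120 + K + U (P(K, U) = -3 + ((K + U) - 117) = -3 + (-117 + K + U) = -120 + K + U)
(P(J(3, -1), -162) + H(-38, 168)) - 30568 = ((-120 + (4 - 1)/(-1 + 2*3) - 162) - 3*(-38)) - 30568 = ((-120 + 3/(-1 + 6) - 162) + 114) - 30568 = ((-120 + 3/5 - 162) + 114) - 30568 = (-1407/5 + 114) - 30568 = -837/5 - 30568 = -153677/5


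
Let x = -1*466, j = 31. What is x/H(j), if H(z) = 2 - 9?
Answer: 466/7 ≈ 66.571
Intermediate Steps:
x = -466
H(z) = -7
x/H(j) = -466/(-7) = -466*(-1/7) = 466/7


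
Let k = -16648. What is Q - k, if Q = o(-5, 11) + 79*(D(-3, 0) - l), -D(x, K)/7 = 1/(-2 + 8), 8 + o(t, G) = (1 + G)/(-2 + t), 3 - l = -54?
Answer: 505811/42 ≈ 12043.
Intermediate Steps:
l = 57 (l = 3 - 1*(-54) = 3 + 54 = 57)
o(t, G) = -8 + (1 + G)/(-2 + t)
D(x, K) = -7/6 (D(x, K) = -7/(-2 + 8) = -7/6)
Q = -193405/42 (Q = (17 + 11 - 8*(-5))/(-2 - 5) + 79*(-7/6 - 1*57) = (17 + 11 + 40)/(-7) + 79*(-7/6 - 57) = -1/7*68 + 79*(-349/6) = -68/7 - 27571/6 = -193405/42 ≈ -4604.9)
Q - k = -193405/42 - 1*(-16648) = -193405/42 + 16648 = 505811/42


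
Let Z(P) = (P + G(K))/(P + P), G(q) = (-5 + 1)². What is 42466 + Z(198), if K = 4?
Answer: 8408375/198 ≈ 42467.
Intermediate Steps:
G(q) = 16 (G(q) = (-4)² = 16)
Z(P) = (16 + P)/(2*P) (Z(P) = (P + 16)/(P + P) = (16 + P)/((2*P)) = (16 + P)*(1/(2*P)) = (16 + P)/(2*P))
42466 + Z(198) = 42466 + (½)*(16 + 198)/198 = 42466 + (½)*(1/198)*214 = 42466 + 107/198 = 8408375/198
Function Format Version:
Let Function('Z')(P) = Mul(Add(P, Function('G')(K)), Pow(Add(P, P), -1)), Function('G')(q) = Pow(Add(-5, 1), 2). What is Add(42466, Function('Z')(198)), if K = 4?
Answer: Rational(8408375, 198) ≈ 42467.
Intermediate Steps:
Function('G')(q) = 16 (Function('G')(q) = Pow(-4, 2) = 16)
Function('Z')(P) = Mul(Rational(1, 2), Pow(P, -1), Add(16, P)) (Function('Z')(P) = Mul(Add(P, 16), Pow(Add(P, P), -1)) = Mul(Add(16, P), Pow(Mul(2, P), -1)) = Mul(Add(16, P), Mul(Rational(1, 2), Pow(P, -1))) = Mul(Rational(1, 2), Pow(P, -1), Add(16, P)))
Add(42466, Function('Z')(198)) = Add(42466, Mul(Rational(1, 2), Pow(198, -1), Add(16, 198))) = Add(42466, Mul(Rational(1, 2), Rational(1, 198), 214)) = Add(42466, Rational(107, 198)) = Rational(8408375, 198)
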